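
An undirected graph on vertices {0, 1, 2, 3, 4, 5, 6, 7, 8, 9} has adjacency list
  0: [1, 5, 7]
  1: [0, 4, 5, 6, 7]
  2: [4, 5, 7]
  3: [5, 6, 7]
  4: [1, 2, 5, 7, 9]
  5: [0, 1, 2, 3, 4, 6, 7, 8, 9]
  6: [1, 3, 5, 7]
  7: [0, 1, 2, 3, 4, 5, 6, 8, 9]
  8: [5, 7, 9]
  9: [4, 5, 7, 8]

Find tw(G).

A width-3 tree decomposition is:
Bags: B1 = {2, 4, 5, 7}  B2 = {1, 4, 5, 7}  B3 = {0, 1, 5, 7}  B4 = {1, 5, 6, 7}  B5 = {4, 5, 7, 9}  B6 = {5, 7, 8, 9}  B7 = {3, 5, 6, 7}
Tree: B1–B2, B2–B3, B3–B4, B2–B5, B5–B6, B4–B7
The largest bag has 4 vertices, giving width 3; this decomposition certifies tw(G) ≤ 3. For the lower bound, the 4 vertices {0, 1, 5, 7} are pairwise adjacent, and any tree decomposition puts a clique entirely inside one bag — forcing width ≥ 3. Hence tw(G) = 3 exactly.

3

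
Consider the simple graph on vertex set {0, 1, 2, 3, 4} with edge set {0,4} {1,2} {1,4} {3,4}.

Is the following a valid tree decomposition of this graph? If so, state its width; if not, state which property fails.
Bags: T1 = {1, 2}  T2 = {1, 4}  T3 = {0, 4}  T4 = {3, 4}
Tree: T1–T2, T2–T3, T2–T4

Every vertex of G appears in some bag (union = {0, 1, 2, 3, 4}); every edge is covered by a bag; and for each vertex v the set of bags containing v is connected in the bag tree. The decomposition is therefore valid. The largest bag has 2 vertices, so the width is 1.

Yes; width 1.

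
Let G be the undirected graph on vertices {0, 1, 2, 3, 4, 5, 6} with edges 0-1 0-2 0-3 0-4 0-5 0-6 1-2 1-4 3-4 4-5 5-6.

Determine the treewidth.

A width-2 tree decomposition is:
Bags: B1 = {0, 4, 5}  B2 = {0, 1, 4}  B3 = {0, 1, 2}  B4 = {0, 3, 4}  B5 = {0, 5, 6}
Tree: B1–B2, B2–B3, B1–B4, B1–B5
Each bag holds 3 vertices, so the decomposition has width 2, which upper-bounds the treewidth. On the other hand G contains the 3-clique {0, 1, 2}. A clique must lie in a single bag of any decomposition, so no decomposition can have width below 2. Combining the bounds, tw(G) = 2.

2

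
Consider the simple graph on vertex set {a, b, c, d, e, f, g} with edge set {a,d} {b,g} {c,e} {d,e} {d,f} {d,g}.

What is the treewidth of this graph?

1

A width-1 tree decomposition is:
Bags: B1 = {d, e}  B2 = {a, d}  B3 = {d, g}  B4 = {d, f}  B5 = {c, e}  B6 = {b, g}
Tree: B1–B2, B1–B3, B2–B4, B1–B5, B3–B6
Every bag has size at most 2, so the width is 2 − 1 = 1 and tw(G) ≤ 1. Since G has at least one edge (e.g. e–d), it is not an edgeless graph, so tw(G) ≥ 1. Hence tw(G) = 1 exactly.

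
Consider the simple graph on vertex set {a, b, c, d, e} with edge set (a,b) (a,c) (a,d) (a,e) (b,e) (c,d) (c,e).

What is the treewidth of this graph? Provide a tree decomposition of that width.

Every bag has size at most 3, so the width is 3 − 1 = 2 and tw(G) ≤ 2. For the lower bound, the 3 vertices {a, c, d} are pairwise adjacent, and any tree decomposition puts a clique entirely inside one bag — forcing width ≥ 2. The upper and lower bounds meet at 2, so that is the treewidth.

Treewidth 2.
Bags: B1 = {a, c, d}  B2 = {a, c, e}  B3 = {a, b, e}
Tree: B1–B2, B2–B3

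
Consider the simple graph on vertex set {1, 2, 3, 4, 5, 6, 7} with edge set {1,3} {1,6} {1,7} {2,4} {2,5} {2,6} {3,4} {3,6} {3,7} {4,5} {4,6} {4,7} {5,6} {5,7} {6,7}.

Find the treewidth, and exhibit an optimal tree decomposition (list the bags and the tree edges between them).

Treewidth 3.
One such decomposition:
Bags: B1 = {3, 4, 6, 7}  B2 = {4, 5, 6, 7}  B3 = {2, 4, 5, 6}  B4 = {1, 3, 6, 7}
Tree: B1–B2, B2–B3, B1–B4

The largest bag has 4 vertices, giving width 3; this decomposition certifies tw(G) ≤ 3. For the lower bound, the 4 vertices {1, 3, 6, 7} are pairwise adjacent, and any tree decomposition puts a clique entirely inside one bag — forcing width ≥ 3. The upper and lower bounds meet at 3, so that is the treewidth.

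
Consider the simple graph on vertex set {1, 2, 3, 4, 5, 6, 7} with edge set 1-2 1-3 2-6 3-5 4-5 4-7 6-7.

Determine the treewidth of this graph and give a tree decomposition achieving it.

Treewidth 2.
Bags: B1 = {2, 6, 7}  B2 = {2, 4, 7}  B3 = {2, 4, 5}  B4 = {2, 3, 5}  B5 = {1, 2, 3}
Tree: B1–B2, B2–B3, B3–B4, B4–B5

Each bag holds 3 vertices, so the decomposition has width 2, which upper-bounds the treewidth. The edges 2–6–7–4–5–3–1–2 form a cycle, so G is not a tree and its treewidth is at least 2. Hence tw(G) = 2 exactly.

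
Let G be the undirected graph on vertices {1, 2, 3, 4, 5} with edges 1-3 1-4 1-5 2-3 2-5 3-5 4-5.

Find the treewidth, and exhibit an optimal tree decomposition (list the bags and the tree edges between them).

The largest bag has 3 vertices, giving width 2; this decomposition certifies tw(G) ≤ 2. For the lower bound, the 3 vertices {1, 3, 5} are pairwise adjacent, and any tree decomposition puts a clique entirely inside one bag — forcing width ≥ 2. Combining the bounds, tw(G) = 2.

Treewidth 2.
One such decomposition:
Bags: B1 = {1, 4, 5}  B2 = {1, 3, 5}  B3 = {2, 3, 5}
Tree: B1–B2, B2–B3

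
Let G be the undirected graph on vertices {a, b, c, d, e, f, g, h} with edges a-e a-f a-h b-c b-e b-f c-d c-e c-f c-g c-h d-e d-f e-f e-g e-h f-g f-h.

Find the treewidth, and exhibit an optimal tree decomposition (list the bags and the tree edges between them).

Treewidth 3.
One optimal decomposition is:
Bags: B1 = {c, e, f, h}  B2 = {b, c, e, f}  B3 = {a, e, f, h}  B4 = {c, e, f, g}  B5 = {c, d, e, f}
Tree: B1–B2, B1–B3, B1–B4, B4–B5

Every bag has size at most 4, so the width is 4 − 1 = 3 and tw(G) ≤ 3. On the other hand G contains the 4-clique {c, d, e, f}. A clique must lie in a single bag of any decomposition, so no decomposition can have width below 3. Hence tw(G) = 3 exactly.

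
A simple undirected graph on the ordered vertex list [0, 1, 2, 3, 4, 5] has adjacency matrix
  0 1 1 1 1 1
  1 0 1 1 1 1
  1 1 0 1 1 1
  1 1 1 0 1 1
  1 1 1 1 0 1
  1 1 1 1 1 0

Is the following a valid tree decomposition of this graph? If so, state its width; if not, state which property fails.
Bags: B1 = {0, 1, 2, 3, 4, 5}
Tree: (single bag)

Yes; width 5.

Checking the three conditions: (i) the bags cover all of {0, 1, 2, 3, 4, 5}; (ii) for each edge, some bag contains both endpoints; (iii) the bags containing any fixed vertex form a subtree. All hold, so the decomposition is valid with width 6 − 1 = 5.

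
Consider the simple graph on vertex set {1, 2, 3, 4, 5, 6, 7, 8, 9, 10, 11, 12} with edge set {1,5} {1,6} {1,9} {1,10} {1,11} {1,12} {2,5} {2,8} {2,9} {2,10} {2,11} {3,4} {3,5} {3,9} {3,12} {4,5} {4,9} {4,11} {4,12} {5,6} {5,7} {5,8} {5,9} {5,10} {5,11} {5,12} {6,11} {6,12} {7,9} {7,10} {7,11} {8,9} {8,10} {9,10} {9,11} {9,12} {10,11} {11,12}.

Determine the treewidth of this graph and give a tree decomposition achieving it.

Treewidth 4.
Bags: B1 = {2, 5, 9, 10, 11}  B2 = {2, 5, 8, 9, 10}  B3 = {1, 5, 9, 10, 11}  B4 = {1, 5, 9, 11, 12}  B5 = {5, 7, 9, 10, 11}  B6 = {4, 5, 9, 11, 12}  B7 = {3, 4, 5, 9, 12}  B8 = {1, 5, 6, 11, 12}
Tree: B1–B2, B1–B3, B3–B4, B1–B5, B4–B6, B6–B7, B4–B8

Every bag has size at most 5, so the width is 5 − 1 = 4 and tw(G) ≤ 4. On the other hand G contains the 5-clique {2, 5, 8, 9, 10}. A clique must lie in a single bag of any decomposition, so no decomposition can have width below 4. Combining the bounds, tw(G) = 4.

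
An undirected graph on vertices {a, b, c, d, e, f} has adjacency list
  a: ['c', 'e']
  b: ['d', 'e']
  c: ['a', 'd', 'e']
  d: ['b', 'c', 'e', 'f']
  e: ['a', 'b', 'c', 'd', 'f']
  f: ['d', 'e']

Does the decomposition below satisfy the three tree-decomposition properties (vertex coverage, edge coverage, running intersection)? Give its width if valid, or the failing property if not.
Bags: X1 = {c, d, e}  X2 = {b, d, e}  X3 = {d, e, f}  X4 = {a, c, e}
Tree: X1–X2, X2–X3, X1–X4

Yes; width 2.

Checking the three conditions: (i) the bags cover all of {a, b, c, d, e, f}; (ii) for each edge, some bag contains both endpoints; (iii) the bags containing any fixed vertex form a subtree. All hold, so the decomposition is valid with width 3 − 1 = 2.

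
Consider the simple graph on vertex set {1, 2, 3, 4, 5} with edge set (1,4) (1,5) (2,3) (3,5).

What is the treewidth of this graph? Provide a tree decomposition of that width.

The largest bag has 2 vertices, giving width 1; this decomposition certifies tw(G) ≤ 1. Any graph with an edge has treewidth ≥ 1, and G has the edge 5–3. Therefore the treewidth is 1.

Treewidth 1.
One optimal decomposition is:
Bags: B1 = {3, 5}  B2 = {1, 5}  B3 = {2, 3}  B4 = {1, 4}
Tree: B1–B2, B1–B3, B2–B4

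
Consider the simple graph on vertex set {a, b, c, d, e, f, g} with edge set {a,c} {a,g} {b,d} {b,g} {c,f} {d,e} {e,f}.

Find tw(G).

A width-2 tree decomposition is:
Bags: B1 = {a, b, g}  B2 = {a, b, d}  B3 = {a, d, e}  B4 = {a, e, f}  B5 = {a, c, f}
Tree: B1–B2, B2–B3, B3–B4, B4–B5
Each bag holds 3 vertices, so the decomposition has width 2, which upper-bounds the treewidth. For the lower bound, G contains the cycle a–g–b–d–e–f–c–a, so G is not a forest; only forests have treewidth ≤ 1, hence tw(G) ≥ 2. Hence tw(G) = 2 exactly.

2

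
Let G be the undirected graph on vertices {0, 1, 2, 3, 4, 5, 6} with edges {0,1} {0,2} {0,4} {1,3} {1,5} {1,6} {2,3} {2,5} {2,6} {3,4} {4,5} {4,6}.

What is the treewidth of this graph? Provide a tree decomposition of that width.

Treewidth 3.
Bags: B1 = {1, 2, 4, 6}  B2 = {1, 2, 3, 4}  B3 = {0, 1, 2, 4}  B4 = {1, 2, 4, 5}
Tree: B1–B2, B2–B3, B3–B4

Every bag has size at most 4, so the width is 4 − 1 = 3 and tw(G) ≤ 3. For the lower bound: the 4 vertex sets {2,6}, {1,3}, {4}, {0} are disjoint, each induces a connected subgraph, and every pair is joined by at least one edge of G. Contracting each set to a single vertex therefore yields K_{4} as a minor, and since treewidth is minor-monotone, tw(G) ≥ tw(K_{4}) = 3. Therefore the treewidth is 3.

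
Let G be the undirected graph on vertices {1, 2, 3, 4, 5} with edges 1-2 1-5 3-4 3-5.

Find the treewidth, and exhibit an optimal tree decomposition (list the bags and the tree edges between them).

Treewidth 1.
One such decomposition:
Bags: B1 = {3, 5}  B2 = {3, 4}  B3 = {1, 5}  B4 = {1, 2}
Tree: B1–B2, B1–B3, B3–B4

Every bag has size at most 2, so the width is 2 − 1 = 1 and tw(G) ≤ 1. Any graph with an edge has treewidth ≥ 1, and G has the edge 3–5. Hence tw(G) = 1 exactly.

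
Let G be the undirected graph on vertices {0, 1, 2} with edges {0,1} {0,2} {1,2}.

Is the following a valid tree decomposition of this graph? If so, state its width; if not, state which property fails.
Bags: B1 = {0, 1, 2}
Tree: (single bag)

Yes; width 2.

Every vertex of G appears in some bag (union = {0, 1, 2}); every edge is covered by a bag; and for each vertex v the set of bags containing v is connected in the bag tree. The decomposition is therefore valid. The largest bag has 3 vertices, so the width is 2.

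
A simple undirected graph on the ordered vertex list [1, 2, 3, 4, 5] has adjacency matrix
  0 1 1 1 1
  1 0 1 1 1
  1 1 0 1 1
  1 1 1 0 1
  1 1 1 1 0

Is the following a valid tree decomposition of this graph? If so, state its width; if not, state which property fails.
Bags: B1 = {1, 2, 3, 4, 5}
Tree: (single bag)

Yes; width 4.

Checking the three conditions: (i) the bags cover all of {1, 2, 3, 4, 5}; (ii) for each edge, some bag contains both endpoints; (iii) the bags containing any fixed vertex form a subtree. All hold, so the decomposition is valid with width 5 − 1 = 4.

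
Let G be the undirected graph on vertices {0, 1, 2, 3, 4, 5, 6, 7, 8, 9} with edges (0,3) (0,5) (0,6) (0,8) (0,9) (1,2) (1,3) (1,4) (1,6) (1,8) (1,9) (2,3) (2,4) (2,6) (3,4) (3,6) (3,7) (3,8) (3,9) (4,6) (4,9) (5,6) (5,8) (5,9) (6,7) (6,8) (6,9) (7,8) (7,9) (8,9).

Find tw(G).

4

A width-4 tree decomposition is:
Bags: B1 = {1, 3, 4, 6, 9}  B2 = {1, 3, 6, 8, 9}  B3 = {0, 3, 6, 8, 9}  B4 = {3, 6, 7, 8, 9}  B5 = {1, 2, 3, 4, 6}  B6 = {0, 5, 6, 8, 9}
Tree: B1–B2, B2–B3, B2–B4, B1–B5, B3–B6
Each bag holds 5 vertices, so the decomposition has width 4, which upper-bounds the treewidth. Conversely, {0, 3, 6, 8, 9} is a clique of size 5, and the vertices of any clique must share a bag in every tree decomposition; so some bag has ≥ 5 vertices and tw(G) ≥ 4. Therefore the treewidth is 4.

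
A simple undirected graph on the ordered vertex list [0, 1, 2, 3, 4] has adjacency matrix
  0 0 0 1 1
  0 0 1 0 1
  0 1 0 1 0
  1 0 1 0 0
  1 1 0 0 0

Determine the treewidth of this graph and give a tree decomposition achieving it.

Treewidth 2.
One optimal decomposition is:
Bags: B1 = {0, 3, 4}  B2 = {1, 3, 4}  B3 = {1, 2, 3}
Tree: B1–B2, B2–B3

Each bag holds 3 vertices, so the decomposition has width 2, which upper-bounds the treewidth. For the lower bound, G contains the cycle 3–0–4–1–2–3, so G is not a forest; only forests have treewidth ≤ 1, hence tw(G) ≥ 2. Combining the bounds, tw(G) = 2.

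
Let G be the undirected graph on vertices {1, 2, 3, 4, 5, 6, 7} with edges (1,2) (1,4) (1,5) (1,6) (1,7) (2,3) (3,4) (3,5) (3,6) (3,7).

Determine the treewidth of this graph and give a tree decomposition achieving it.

Every bag has size at most 3, so the width is 3 − 1 = 2 and tw(G) ≤ 2. Since 3–7–1–2–3 is a cycle in G, G is not acyclic. Forests are exactly the graphs of treewidth ≤ 1, so tw(G) ≥ 2. The upper and lower bounds meet at 2, so that is the treewidth.

Treewidth 2.
Bags: B1 = {1, 3, 7}  B2 = {1, 2, 3}  B3 = {1, 3, 6}  B4 = {1, 3, 5}  B5 = {1, 3, 4}
Tree: B1–B2, B2–B3, B3–B4, B4–B5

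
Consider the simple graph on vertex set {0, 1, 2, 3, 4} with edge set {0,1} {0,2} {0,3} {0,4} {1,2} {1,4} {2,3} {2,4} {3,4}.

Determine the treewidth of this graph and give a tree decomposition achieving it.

Treewidth 3.
Bags: B1 = {0, 2, 3, 4}  B2 = {0, 1, 2, 4}
Tree: B1–B2

The largest bag has 4 vertices, giving width 3; this decomposition certifies tw(G) ≤ 3. Conversely, {0, 1, 2, 4} is a clique of size 4, and the vertices of any clique must share a bag in every tree decomposition; so some bag has ≥ 4 vertices and tw(G) ≥ 3. Combining the bounds, tw(G) = 3.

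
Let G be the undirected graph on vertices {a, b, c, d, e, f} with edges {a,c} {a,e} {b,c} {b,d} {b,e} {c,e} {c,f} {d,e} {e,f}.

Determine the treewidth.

A width-2 tree decomposition is:
Bags: B1 = {b, c, e}  B2 = {c, e, f}  B3 = {b, d, e}  B4 = {a, c, e}
Tree: B1–B2, B1–B3, B1–B4
Every bag has size at most 3, so the width is 3 − 1 = 2 and tw(G) ≤ 2. For the lower bound, the 3 vertices {b, d, e} are pairwise adjacent, and any tree decomposition puts a clique entirely inside one bag — forcing width ≥ 2. The upper and lower bounds meet at 2, so that is the treewidth.

2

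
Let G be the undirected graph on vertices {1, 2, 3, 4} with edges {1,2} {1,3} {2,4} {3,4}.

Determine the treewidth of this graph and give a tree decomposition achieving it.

Every bag has size at most 3, so the width is 3 − 1 = 2 and tw(G) ≤ 2. Since 3–1–2–4–3 is a cycle in G, G is not acyclic. Forests are exactly the graphs of treewidth ≤ 1, so tw(G) ≥ 2. Therefore the treewidth is 2.

Treewidth 2.
One optimal decomposition is:
Bags: B1 = {1, 2, 3}  B2 = {2, 3, 4}
Tree: B1–B2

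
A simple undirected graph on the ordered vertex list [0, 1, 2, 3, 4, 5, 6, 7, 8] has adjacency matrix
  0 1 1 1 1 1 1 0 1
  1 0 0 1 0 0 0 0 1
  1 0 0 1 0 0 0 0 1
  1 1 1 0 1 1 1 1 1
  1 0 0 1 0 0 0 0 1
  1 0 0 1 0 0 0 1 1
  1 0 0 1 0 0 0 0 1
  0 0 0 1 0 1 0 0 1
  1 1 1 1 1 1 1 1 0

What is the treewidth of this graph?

A width-3 tree decomposition is:
Bags: B1 = {0, 1, 3, 8}  B2 = {0, 3, 5, 8}  B3 = {0, 3, 4, 8}  B4 = {0, 2, 3, 8}  B5 = {3, 5, 7, 8}  B6 = {0, 3, 6, 8}
Tree: B1–B2, B2–B3, B2–B4, B2–B5, B4–B6
The largest bag has 4 vertices, giving width 3; this decomposition certifies tw(G) ≤ 3. Conversely, {0, 1, 3, 8} is a clique of size 4, and the vertices of any clique must share a bag in every tree decomposition; so some bag has ≥ 4 vertices and tw(G) ≥ 3. Combining the bounds, tw(G) = 3.

3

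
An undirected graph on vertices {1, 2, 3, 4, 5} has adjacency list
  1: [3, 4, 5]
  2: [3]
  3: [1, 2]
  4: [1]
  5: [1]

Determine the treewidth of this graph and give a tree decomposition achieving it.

Treewidth 1.
One optimal decomposition is:
Bags: B1 = {1, 4}  B2 = {1, 3}  B3 = {1, 5}  B4 = {2, 3}
Tree: B1–B2, B2–B3, B2–B4

Every bag has size at most 2, so the width is 2 − 1 = 1 and tw(G) ≤ 1. Since G has at least one edge (e.g. 4–1), it is not an edgeless graph, so tw(G) ≥ 1. Therefore the treewidth is 1.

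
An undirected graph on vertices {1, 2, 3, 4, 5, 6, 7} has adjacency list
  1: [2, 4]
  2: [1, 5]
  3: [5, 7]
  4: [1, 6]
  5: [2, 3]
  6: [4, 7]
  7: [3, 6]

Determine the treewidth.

A width-2 tree decomposition is:
Bags: B1 = {1, 2, 4}  B2 = {2, 4, 5}  B3 = {3, 4, 5}  B4 = {3, 4, 7}  B5 = {4, 6, 7}
Tree: B1–B2, B2–B3, B3–B4, B4–B5
The largest bag has 3 vertices, giving width 2; this decomposition certifies tw(G) ≤ 2. For the lower bound, G contains the cycle 4–1–2–5–3–7–6–4, so G is not a forest; only forests have treewidth ≤ 1, hence tw(G) ≥ 2. Combining the bounds, tw(G) = 2.

2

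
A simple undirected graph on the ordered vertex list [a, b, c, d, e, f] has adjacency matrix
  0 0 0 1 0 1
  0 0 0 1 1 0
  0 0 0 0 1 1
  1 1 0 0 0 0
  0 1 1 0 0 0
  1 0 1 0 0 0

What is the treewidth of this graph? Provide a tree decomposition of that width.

Treewidth 2.
One such decomposition:
Bags: B1 = {a, b, d}  B2 = {a, b, f}  B3 = {b, c, f}  B4 = {b, c, e}
Tree: B1–B2, B2–B3, B3–B4

Every bag has size at most 3, so the width is 3 − 1 = 2 and tw(G) ≤ 2. For the lower bound, G contains the cycle b–d–a–f–c–e–b, so G is not a forest; only forests have treewidth ≤ 1, hence tw(G) ≥ 2. Therefore the treewidth is 2.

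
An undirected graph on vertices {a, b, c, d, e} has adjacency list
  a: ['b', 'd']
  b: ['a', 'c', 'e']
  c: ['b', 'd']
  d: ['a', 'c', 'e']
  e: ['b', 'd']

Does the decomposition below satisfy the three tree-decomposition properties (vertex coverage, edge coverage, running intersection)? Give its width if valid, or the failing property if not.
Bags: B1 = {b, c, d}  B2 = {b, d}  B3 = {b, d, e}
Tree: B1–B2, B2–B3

A tree decomposition must satisfy three properties: every vertex lies in some bag; for every edge, both endpoints lie together in some bag; and for every vertex, the bags containing it form a connected subtree. Here vertex a appears in no bag, so the decomposition is invalid.

No — vertex a appears in no bag.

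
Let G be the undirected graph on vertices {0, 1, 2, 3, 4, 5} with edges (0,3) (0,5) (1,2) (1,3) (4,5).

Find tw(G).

1

A width-1 tree decomposition is:
Bags: B1 = {1, 2}  B2 = {1, 3}  B3 = {0, 3}  B4 = {0, 5}  B5 = {4, 5}
Tree: B1–B2, B2–B3, B3–B4, B4–B5
Every bag has size at most 2, so the width is 2 − 1 = 1 and tw(G) ≤ 1. Since G has at least one edge (e.g. 2–1), it is not an edgeless graph, so tw(G) ≥ 1. Hence tw(G) = 1 exactly.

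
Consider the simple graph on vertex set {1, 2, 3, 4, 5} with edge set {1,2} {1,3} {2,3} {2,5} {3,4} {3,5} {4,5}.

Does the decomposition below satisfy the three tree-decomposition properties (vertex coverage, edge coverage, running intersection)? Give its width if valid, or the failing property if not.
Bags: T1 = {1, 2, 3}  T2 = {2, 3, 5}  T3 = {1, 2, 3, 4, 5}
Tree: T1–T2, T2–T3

A tree decomposition must satisfy three properties: every vertex lies in some bag; for every edge, both endpoints lie together in some bag; and for every vertex, the bags containing it form a connected subtree. Here bags containing vertex 1 are not connected in the tree, so the decomposition is invalid.

No — bags containing vertex 1 are not connected in the tree.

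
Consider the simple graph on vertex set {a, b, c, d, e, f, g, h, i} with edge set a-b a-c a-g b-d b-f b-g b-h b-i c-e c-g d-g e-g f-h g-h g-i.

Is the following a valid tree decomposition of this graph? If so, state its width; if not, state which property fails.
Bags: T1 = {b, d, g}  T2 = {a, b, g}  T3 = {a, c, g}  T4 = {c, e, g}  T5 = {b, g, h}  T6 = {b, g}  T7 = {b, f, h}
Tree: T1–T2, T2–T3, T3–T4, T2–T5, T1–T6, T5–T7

No — vertex i appears in no bag.

A tree decomposition must satisfy three properties: every vertex lies in some bag; for every edge, both endpoints lie together in some bag; and for every vertex, the bags containing it form a connected subtree. Here vertex i appears in no bag, so the decomposition is invalid.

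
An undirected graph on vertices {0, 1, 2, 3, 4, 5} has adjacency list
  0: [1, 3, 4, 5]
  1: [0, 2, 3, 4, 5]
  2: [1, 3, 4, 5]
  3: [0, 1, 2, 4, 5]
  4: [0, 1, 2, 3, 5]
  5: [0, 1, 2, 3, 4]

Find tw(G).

A width-4 tree decomposition is:
Bags: B1 = {1, 2, 3, 4, 5}  B2 = {0, 1, 3, 4, 5}
Tree: B1–B2
The largest bag has 5 vertices, giving width 4; this decomposition certifies tw(G) ≤ 4. For the lower bound, the 5 vertices {0, 1, 3, 4, 5} are pairwise adjacent, and any tree decomposition puts a clique entirely inside one bag — forcing width ≥ 4. The upper and lower bounds meet at 4, so that is the treewidth.

4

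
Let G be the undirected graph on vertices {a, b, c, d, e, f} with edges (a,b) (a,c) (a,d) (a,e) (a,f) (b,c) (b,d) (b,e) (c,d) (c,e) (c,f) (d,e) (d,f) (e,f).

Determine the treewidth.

4

A width-4 tree decomposition is:
Bags: B1 = {a, b, c, d, e}  B2 = {a, c, d, e, f}
Tree: B1–B2
Each bag holds 5 vertices, so the decomposition has width 4, which upper-bounds the treewidth. Conversely, {a, c, d, e, f} is a clique of size 5, and the vertices of any clique must share a bag in every tree decomposition; so some bag has ≥ 5 vertices and tw(G) ≥ 4. Combining the bounds, tw(G) = 4.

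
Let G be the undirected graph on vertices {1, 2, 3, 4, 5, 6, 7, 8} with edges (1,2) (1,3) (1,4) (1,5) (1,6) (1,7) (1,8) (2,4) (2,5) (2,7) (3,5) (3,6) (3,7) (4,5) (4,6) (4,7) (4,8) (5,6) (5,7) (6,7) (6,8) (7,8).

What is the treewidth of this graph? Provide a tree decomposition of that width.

The largest bag has 5 vertices, giving width 4; this decomposition certifies tw(G) ≤ 4. On the other hand G contains the 5-clique {1, 3, 5, 6, 7}. A clique must lie in a single bag of any decomposition, so no decomposition can have width below 4. Hence tw(G) = 4 exactly.

Treewidth 4.
One such decomposition:
Bags: B1 = {1, 4, 5, 6, 7}  B2 = {1, 2, 4, 5, 7}  B3 = {1, 4, 6, 7, 8}  B4 = {1, 3, 5, 6, 7}
Tree: B1–B2, B1–B3, B1–B4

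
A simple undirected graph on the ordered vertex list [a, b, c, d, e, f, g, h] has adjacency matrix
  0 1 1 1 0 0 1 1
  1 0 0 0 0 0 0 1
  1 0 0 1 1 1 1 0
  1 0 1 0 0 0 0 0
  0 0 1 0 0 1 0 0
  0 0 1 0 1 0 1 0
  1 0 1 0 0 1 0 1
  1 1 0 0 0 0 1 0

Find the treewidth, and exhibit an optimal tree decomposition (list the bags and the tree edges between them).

The largest bag has 3 vertices, giving width 2; this decomposition certifies tw(G) ≤ 2. For the lower bound, the 3 vertices {a, g, h} are pairwise adjacent, and any tree decomposition puts a clique entirely inside one bag — forcing width ≥ 2. Hence tw(G) = 2 exactly.

Treewidth 2.
One optimal decomposition is:
Bags: B1 = {a, c, g}  B2 = {c, f, g}  B3 = {a, c, d}  B4 = {c, e, f}  B5 = {a, g, h}  B6 = {a, b, h}
Tree: B1–B2, B1–B3, B2–B4, B1–B5, B5–B6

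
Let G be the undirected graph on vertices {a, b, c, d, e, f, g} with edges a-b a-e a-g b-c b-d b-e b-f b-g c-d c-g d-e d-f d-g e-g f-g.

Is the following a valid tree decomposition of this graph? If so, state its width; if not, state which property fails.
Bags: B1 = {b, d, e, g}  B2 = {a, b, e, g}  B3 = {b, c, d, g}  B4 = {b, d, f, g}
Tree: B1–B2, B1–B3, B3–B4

Vertex coverage: the bags together contain {a, b, c, d, e, f, g}, the full vertex set. Edge coverage: each edge of G has both endpoints in at least one bag. Running intersection: for every vertex, the bags containing it form a connected subtree. All three properties hold, so this is a valid tree decomposition of width max|bag| − 1 = 3, and hence tw(G) ≤ 3.

Yes; width 3.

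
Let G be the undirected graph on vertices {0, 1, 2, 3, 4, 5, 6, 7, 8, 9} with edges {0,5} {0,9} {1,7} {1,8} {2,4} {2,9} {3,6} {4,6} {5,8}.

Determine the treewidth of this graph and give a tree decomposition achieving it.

Treewidth 1.
Bags: B1 = {1, 7}  B2 = {1, 8}  B3 = {5, 8}  B4 = {0, 5}  B5 = {0, 9}  B6 = {2, 9}  B7 = {2, 4}  B8 = {4, 6}  B9 = {3, 6}
Tree: B1–B2, B2–B3, B3–B4, B4–B5, B5–B6, B6–B7, B7–B8, B8–B9

The largest bag has 2 vertices, giving width 1; this decomposition certifies tw(G) ≤ 1. G has an edge, so its treewidth is at least 1. The upper and lower bounds meet at 1, so that is the treewidth.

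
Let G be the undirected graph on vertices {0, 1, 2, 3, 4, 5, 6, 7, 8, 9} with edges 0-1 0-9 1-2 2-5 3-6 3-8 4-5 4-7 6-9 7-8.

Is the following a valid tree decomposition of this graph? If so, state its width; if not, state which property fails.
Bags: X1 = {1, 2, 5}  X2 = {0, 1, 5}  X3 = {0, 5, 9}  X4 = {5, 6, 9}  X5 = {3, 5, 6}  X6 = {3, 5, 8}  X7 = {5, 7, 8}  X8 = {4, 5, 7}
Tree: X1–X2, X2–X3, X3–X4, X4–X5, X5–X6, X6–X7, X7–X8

Yes; width 2.

Vertex coverage: the bags together contain {0, 1, 2, 3, 4, 5, 6, 7, 8, 9}, the full vertex set. Edge coverage: each edge of G has both endpoints in at least one bag. Running intersection: for every vertex, the bags containing it form a connected subtree. All three properties hold, so this is a valid tree decomposition of width max|bag| − 1 = 2, and hence tw(G) ≤ 2.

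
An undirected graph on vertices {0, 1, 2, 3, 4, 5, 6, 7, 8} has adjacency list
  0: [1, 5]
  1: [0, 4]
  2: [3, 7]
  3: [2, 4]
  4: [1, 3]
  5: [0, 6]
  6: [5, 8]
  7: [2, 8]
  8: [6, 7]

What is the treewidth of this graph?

2

A width-2 tree decomposition is:
Bags: B1 = {2, 7, 8}  B2 = {2, 3, 8}  B3 = {3, 4, 8}  B4 = {1, 4, 8}  B5 = {0, 1, 8}  B6 = {0, 5, 8}  B7 = {5, 6, 8}
Tree: B1–B2, B2–B3, B3–B4, B4–B5, B5–B6, B6–B7
Every bag has size at most 3, so the width is 3 − 1 = 2 and tw(G) ≤ 2. The edges 8–7–2–3–4–1–0–5–6–8 form a cycle, so G is not a tree and its treewidth is at least 2. Therefore the treewidth is 2.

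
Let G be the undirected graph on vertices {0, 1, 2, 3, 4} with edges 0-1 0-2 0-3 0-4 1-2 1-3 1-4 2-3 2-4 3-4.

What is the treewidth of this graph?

A width-4 tree decomposition is:
Bags: B1 = {0, 1, 2, 3, 4}
Tree: (single bag)
A single bag containing all 5 vertices is trivially a valid decomposition of width 4. Conversely, {0, 1, 2, 3, 4} is a clique of size 5, and the vertices of any clique must share a bag in every tree decomposition; so some bag has ≥ 5 vertices and tw(G) ≥ 4. Hence tw(G) = 4 exactly.

4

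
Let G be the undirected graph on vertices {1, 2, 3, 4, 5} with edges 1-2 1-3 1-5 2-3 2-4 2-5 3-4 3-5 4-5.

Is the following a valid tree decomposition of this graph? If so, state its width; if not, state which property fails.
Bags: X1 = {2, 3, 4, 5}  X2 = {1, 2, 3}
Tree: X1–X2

A tree decomposition must satisfy three properties: every vertex lies in some bag; for every edge, both endpoints lie together in some bag; and for every vertex, the bags containing it form a connected subtree. Here edge (5,1) lies in no bag, so the decomposition is invalid.

No — edge (5,1) lies in no bag.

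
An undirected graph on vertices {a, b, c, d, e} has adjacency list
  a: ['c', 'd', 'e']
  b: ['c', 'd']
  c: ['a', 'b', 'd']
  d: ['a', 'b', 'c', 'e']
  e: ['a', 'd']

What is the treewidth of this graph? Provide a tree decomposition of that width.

The largest bag has 3 vertices, giving width 2; this decomposition certifies tw(G) ≤ 2. On the other hand G contains the 3-clique {a, d, e}. A clique must lie in a single bag of any decomposition, so no decomposition can have width below 2. Hence tw(G) = 2 exactly.

Treewidth 2.
Bags: B1 = {a, c, d}  B2 = {a, d, e}  B3 = {b, c, d}
Tree: B1–B2, B1–B3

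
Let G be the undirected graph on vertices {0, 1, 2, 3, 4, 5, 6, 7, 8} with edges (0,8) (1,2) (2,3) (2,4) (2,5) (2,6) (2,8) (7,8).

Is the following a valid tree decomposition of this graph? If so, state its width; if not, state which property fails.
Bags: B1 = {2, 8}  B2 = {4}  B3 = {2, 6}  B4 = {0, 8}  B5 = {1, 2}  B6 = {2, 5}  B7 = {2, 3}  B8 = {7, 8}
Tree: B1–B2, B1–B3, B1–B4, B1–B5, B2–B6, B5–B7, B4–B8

No — edge (2,4) lies in no bag.

A tree decomposition must satisfy three properties: every vertex lies in some bag; for every edge, both endpoints lie together in some bag; and for every vertex, the bags containing it form a connected subtree. Here edge (2,4) lies in no bag, so the decomposition is invalid.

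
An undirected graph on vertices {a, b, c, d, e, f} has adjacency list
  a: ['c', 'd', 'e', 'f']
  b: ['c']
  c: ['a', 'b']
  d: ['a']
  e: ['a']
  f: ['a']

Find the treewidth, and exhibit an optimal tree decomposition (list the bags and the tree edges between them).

Treewidth 1.
One optimal decomposition is:
Bags: B1 = {a, c}  B2 = {b, c}  B3 = {a, e}  B4 = {a, d}  B5 = {a, f}
Tree: B1–B2, B1–B3, B3–B4, B4–B5

The largest bag has 2 vertices, giving width 1; this decomposition certifies tw(G) ≤ 1. Since G has at least one edge (e.g. a–c), it is not an edgeless graph, so tw(G) ≥ 1. Therefore the treewidth is 1.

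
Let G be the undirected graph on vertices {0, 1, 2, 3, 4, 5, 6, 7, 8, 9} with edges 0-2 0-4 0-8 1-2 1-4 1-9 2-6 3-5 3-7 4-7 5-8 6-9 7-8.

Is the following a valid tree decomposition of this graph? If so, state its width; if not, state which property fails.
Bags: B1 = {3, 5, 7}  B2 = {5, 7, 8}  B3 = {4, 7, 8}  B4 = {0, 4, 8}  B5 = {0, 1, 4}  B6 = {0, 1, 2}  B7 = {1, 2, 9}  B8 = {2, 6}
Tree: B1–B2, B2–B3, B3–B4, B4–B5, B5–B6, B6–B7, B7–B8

A tree decomposition must satisfy three properties: every vertex lies in some bag; for every edge, both endpoints lie together in some bag; and for every vertex, the bags containing it form a connected subtree. Here edge (9,6) lies in no bag, so the decomposition is invalid.

No — edge (9,6) lies in no bag.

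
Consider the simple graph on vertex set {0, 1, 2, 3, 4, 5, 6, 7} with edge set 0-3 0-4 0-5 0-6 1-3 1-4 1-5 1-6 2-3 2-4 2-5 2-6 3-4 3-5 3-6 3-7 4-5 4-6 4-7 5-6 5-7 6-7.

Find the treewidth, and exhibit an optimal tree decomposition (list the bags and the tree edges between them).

Treewidth 4.
One such decomposition:
Bags: B1 = {1, 3, 4, 5, 6}  B2 = {3, 4, 5, 6, 7}  B3 = {0, 3, 4, 5, 6}  B4 = {2, 3, 4, 5, 6}
Tree: B1–B2, B2–B3, B2–B4

The largest bag has 5 vertices, giving width 4; this decomposition certifies tw(G) ≤ 4. On the other hand G contains the 5-clique {0, 3, 4, 5, 6}. A clique must lie in a single bag of any decomposition, so no decomposition can have width below 4. Therefore the treewidth is 4.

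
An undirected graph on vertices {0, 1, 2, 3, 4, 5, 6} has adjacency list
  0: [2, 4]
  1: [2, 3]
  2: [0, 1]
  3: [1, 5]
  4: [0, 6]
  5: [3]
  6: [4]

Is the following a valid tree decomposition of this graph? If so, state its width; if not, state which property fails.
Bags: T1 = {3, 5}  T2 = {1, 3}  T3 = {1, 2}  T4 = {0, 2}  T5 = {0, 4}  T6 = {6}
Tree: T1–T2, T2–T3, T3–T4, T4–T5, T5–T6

No — edge (4,6) lies in no bag.

A tree decomposition must satisfy three properties: every vertex lies in some bag; for every edge, both endpoints lie together in some bag; and for every vertex, the bags containing it form a connected subtree. Here edge (4,6) lies in no bag, so the decomposition is invalid.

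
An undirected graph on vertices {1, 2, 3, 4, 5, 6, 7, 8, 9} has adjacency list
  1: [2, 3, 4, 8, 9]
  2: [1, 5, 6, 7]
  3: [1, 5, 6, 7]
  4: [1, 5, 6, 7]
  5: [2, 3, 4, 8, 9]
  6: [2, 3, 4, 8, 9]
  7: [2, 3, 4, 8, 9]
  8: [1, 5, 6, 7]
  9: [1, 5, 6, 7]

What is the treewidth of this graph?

A width-4 tree decomposition is:
Bags: B1 = {1, 5, 6, 7, 8}  B2 = {1, 3, 5, 6, 7}  B3 = {1, 4, 5, 6, 7}  B4 = {1, 5, 6, 7, 9}  B5 = {1, 2, 5, 6, 7}
Tree: B1–B2, B2–B3, B3–B4, B4–B5
The largest bag has 5 vertices, giving width 4; this decomposition certifies tw(G) ≤ 4. For the lower bound: the 5 vertex sets {5,8}, {1,3}, {4,6}, {7}, {9} are disjoint, each induces a connected subgraph, and every pair is joined by at least one edge of G. Contracting each set to a single vertex therefore yields K_{5} as a minor, and since treewidth is minor-monotone, tw(G) ≥ tw(K_{5}) = 4. The upper and lower bounds meet at 4, so that is the treewidth.

4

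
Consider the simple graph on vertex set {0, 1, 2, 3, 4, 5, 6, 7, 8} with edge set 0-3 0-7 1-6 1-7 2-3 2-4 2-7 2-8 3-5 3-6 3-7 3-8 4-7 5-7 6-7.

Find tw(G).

A width-2 tree decomposition is:
Bags: B1 = {2, 3, 8}  B2 = {2, 3, 7}  B3 = {3, 5, 7}  B4 = {3, 6, 7}  B5 = {2, 4, 7}  B6 = {0, 3, 7}  B7 = {1, 6, 7}
Tree: B1–B2, B2–B3, B2–B4, B2–B5, B4–B6, B4–B7
Each bag holds 3 vertices, so the decomposition has width 2, which upper-bounds the treewidth. Conversely, {2, 3, 8} is a clique of size 3, and the vertices of any clique must share a bag in every tree decomposition; so some bag has ≥ 3 vertices and tw(G) ≥ 2. Therefore the treewidth is 2.

2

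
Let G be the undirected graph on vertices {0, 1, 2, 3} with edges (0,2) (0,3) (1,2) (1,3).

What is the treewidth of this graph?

A width-2 tree decomposition is:
Bags: B1 = {0, 1, 3}  B2 = {0, 1, 2}
Tree: B1–B2
Each bag holds 3 vertices, so the decomposition has width 2, which upper-bounds the treewidth. Since 0–3–1–2–0 is a cycle in G, G is not acyclic. Forests are exactly the graphs of treewidth ≤ 1, so tw(G) ≥ 2. Hence tw(G) = 2 exactly.

2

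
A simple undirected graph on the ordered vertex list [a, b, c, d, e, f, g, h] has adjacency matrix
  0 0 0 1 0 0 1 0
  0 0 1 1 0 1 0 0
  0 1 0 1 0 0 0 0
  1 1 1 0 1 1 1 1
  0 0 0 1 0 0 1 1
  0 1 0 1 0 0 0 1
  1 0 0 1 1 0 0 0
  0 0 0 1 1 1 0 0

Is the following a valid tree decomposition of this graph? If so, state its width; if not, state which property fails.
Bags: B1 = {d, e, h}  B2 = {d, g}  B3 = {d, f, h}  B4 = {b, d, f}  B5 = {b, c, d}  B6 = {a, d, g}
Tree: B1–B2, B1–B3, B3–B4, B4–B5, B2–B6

No — edge (e,g) lies in no bag.

A tree decomposition must satisfy three properties: every vertex lies in some bag; for every edge, both endpoints lie together in some bag; and for every vertex, the bags containing it form a connected subtree. Here edge (e,g) lies in no bag, so the decomposition is invalid.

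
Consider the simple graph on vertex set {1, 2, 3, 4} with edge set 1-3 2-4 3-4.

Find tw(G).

1

A width-1 tree decomposition is:
Bags: B1 = {1, 3}  B2 = {3, 4}  B3 = {2, 4}
Tree: B1–B2, B2–B3
Each bag holds 2 vertices, so the decomposition has width 1, which upper-bounds the treewidth. Any graph with an edge has treewidth ≥ 1, and G has the edge 3–1. Combining the bounds, tw(G) = 1.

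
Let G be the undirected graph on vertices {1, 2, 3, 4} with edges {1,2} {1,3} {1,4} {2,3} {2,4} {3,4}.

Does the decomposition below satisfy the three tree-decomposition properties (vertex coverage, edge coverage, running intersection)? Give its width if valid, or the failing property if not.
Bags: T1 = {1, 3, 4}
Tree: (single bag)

No — vertex 2 appears in no bag.

A tree decomposition must satisfy three properties: every vertex lies in some bag; for every edge, both endpoints lie together in some bag; and for every vertex, the bags containing it form a connected subtree. Here vertex 2 appears in no bag, so the decomposition is invalid.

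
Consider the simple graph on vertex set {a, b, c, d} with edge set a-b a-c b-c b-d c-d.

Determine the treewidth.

A width-2 tree decomposition is:
Bags: B1 = {b, c, d}  B2 = {a, b, c}
Tree: B1–B2
Each bag holds 3 vertices, so the decomposition has width 2, which upper-bounds the treewidth. For the lower bound, the 3 vertices {b, c, d} are pairwise adjacent, and any tree decomposition puts a clique entirely inside one bag — forcing width ≥ 2. Therefore the treewidth is 2.

2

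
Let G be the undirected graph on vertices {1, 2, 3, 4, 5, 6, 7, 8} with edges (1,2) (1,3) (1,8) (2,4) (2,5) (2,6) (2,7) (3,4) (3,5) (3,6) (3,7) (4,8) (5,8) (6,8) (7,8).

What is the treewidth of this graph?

A width-3 tree decomposition is:
Bags: B1 = {2, 3, 6, 8}  B2 = {2, 3, 5, 8}  B3 = {1, 2, 3, 8}  B4 = {2, 3, 7, 8}  B5 = {2, 3, 4, 8}
Tree: B1–B2, B2–B3, B3–B4, B4–B5
The largest bag has 4 vertices, giving width 3; this decomposition certifies tw(G) ≤ 3. For the lower bound: the 4 vertex sets {3,6}, {5,8}, {2}, {1} are disjoint, each induces a connected subgraph, and every pair is joined by at least one edge of G. Contracting each set to a single vertex therefore yields K_{4} as a minor, and since treewidth is minor-monotone, tw(G) ≥ tw(K_{4}) = 3. Therefore the treewidth is 3.

3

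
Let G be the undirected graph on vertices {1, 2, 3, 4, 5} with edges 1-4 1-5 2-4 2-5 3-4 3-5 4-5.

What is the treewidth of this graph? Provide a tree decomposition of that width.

Each bag holds 3 vertices, so the decomposition has width 2, which upper-bounds the treewidth. On the other hand G contains the 3-clique {1, 4, 5}. A clique must lie in a single bag of any decomposition, so no decomposition can have width below 2. The upper and lower bounds meet at 2, so that is the treewidth.

Treewidth 2.
One optimal decomposition is:
Bags: B1 = {3, 4, 5}  B2 = {2, 4, 5}  B3 = {1, 4, 5}
Tree: B1–B2, B1–B3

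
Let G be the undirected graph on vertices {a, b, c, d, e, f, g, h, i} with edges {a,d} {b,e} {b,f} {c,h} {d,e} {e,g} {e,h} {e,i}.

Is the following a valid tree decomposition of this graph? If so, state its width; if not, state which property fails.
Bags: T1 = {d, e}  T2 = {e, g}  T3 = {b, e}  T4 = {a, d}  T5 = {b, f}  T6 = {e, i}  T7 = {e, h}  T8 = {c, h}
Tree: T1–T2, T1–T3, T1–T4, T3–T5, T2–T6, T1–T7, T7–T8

Every vertex of G appears in some bag (union = {a, b, c, d, e, f, g, h, i}); every edge is covered by a bag; and for each vertex v the set of bags containing v is connected in the bag tree. The decomposition is therefore valid. The largest bag has 2 vertices, so the width is 1.

Yes; width 1.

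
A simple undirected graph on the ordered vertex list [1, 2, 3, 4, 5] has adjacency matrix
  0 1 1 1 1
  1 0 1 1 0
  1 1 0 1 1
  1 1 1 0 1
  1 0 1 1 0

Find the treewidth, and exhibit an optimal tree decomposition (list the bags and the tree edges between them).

Each bag holds 4 vertices, so the decomposition has width 3, which upper-bounds the treewidth. On the other hand G contains the 4-clique {1, 2, 3, 4}. A clique must lie in a single bag of any decomposition, so no decomposition can have width below 3. The upper and lower bounds meet at 3, so that is the treewidth.

Treewidth 3.
Bags: B1 = {1, 3, 4, 5}  B2 = {1, 2, 3, 4}
Tree: B1–B2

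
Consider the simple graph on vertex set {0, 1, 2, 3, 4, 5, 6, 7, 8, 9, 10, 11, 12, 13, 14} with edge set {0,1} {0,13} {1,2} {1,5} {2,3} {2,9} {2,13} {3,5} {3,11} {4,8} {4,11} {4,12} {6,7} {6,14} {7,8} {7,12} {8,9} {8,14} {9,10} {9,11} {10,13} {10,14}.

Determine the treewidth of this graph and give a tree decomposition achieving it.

Treewidth 3.
Bags: B1 = {0, 1, 5, 13}  B2 = {1, 2, 5, 13}  B3 = {2, 3, 5, 13}  B4 = {2, 3, 10, 13}  B5 = {2, 3, 9, 10}  B6 = {3, 9, 10, 11}  B7 = {9, 10, 11, 14}  B8 = {8, 9, 11, 14}  B9 = {4, 8, 11, 14}  B10 = {4, 6, 8, 14}  B11 = {4, 6, 7, 8}  B12 = {4, 6, 7, 12}
Tree: B1–B2, B2–B3, B3–B4, B4–B5, B5–B6, B6–B7, B7–B8, B8–B9, B9–B10, B10–B11, B11–B12

The largest bag has 4 vertices, giving width 3; this decomposition certifies tw(G) ≤ 3. For the lower bound: the 4 vertex sets {0,1,5}, {13}, {2}, {3,9,10,11} are disjoint, each induces a connected subgraph, and every pair is joined by at least one edge of G. Contracting each set to a single vertex therefore yields K_{4} as a minor, and since treewidth is minor-monotone, tw(G) ≥ tw(K_{4}) = 3. Therefore the treewidth is 3.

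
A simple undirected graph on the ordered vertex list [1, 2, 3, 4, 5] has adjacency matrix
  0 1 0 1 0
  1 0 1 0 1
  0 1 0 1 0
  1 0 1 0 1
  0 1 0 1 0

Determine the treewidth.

A width-2 tree decomposition is:
Bags: B1 = {2, 4, 5}  B2 = {2, 3, 4}  B3 = {1, 2, 4}
Tree: B1–B2, B2–B3
The largest bag has 3 vertices, giving width 2; this decomposition certifies tw(G) ≤ 2. Since 5–2–3–4–5 is a cycle in G, G is not acyclic. Forests are exactly the graphs of treewidth ≤ 1, so tw(G) ≥ 2. The upper and lower bounds meet at 2, so that is the treewidth.

2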